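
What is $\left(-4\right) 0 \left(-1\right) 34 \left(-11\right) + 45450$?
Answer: $45450$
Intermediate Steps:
$\left(-4\right) 0 \left(-1\right) 34 \left(-11\right) + 45450 = 0 \left(-1\right) 34 \left(-11\right) + 45450 = 0 \cdot 34 \left(-11\right) + 45450 = 0 \left(-11\right) + 45450 = 0 + 45450 = 45450$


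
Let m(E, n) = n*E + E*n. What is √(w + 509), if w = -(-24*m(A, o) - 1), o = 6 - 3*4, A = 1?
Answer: √222 ≈ 14.900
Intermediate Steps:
o = -6 (o = 6 - 12 = -6)
m(E, n) = 2*E*n (m(E, n) = E*n + E*n = 2*E*n)
w = -287 (w = -(-48*(-6) - 1) = -(-24*(-12) - 1) = -(288 - 1) = -1*287 = -287)
√(w + 509) = √(-287 + 509) = √222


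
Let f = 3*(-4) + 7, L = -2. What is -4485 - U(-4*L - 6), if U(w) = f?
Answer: -4480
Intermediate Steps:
f = -5 (f = -12 + 7 = -5)
U(w) = -5
-4485 - U(-4*L - 6) = -4485 - 1*(-5) = -4485 + 5 = -4480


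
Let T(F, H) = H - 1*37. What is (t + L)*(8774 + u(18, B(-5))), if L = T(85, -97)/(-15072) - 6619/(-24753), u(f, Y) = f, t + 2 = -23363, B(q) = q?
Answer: -10169653752265/49506 ≈ -2.0542e+8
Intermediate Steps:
t = -23365 (t = -2 - 23363 = -23365)
T(F, H) = -37 + H (T(F, H) = H - 37 = -37 + H)
L = 17179745/62179536 (L = (-37 - 97)/(-15072) - 6619/(-24753) = -134*(-1/15072) - 6619*(-1/24753) = 67/7536 + 6619/24753 = 17179745/62179536 ≈ 0.27629)
(t + L)*(8774 + u(18, B(-5))) = (-23365 + 17179745/62179536)*(8774 + 18) = -1452807678895/62179536*8792 = -10169653752265/49506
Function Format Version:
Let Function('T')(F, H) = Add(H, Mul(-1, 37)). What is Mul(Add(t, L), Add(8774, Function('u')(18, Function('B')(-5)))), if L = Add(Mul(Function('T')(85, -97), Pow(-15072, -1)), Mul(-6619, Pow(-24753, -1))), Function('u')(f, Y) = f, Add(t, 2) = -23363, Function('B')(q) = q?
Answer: Rational(-10169653752265, 49506) ≈ -2.0542e+8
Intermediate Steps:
t = -23365 (t = Add(-2, -23363) = -23365)
Function('T')(F, H) = Add(-37, H) (Function('T')(F, H) = Add(H, -37) = Add(-37, H))
L = Rational(17179745, 62179536) (L = Add(Mul(Add(-37, -97), Pow(-15072, -1)), Mul(-6619, Pow(-24753, -1))) = Add(Mul(-134, Rational(-1, 15072)), Mul(-6619, Rational(-1, 24753))) = Add(Rational(67, 7536), Rational(6619, 24753)) = Rational(17179745, 62179536) ≈ 0.27629)
Mul(Add(t, L), Add(8774, Function('u')(18, Function('B')(-5)))) = Mul(Add(-23365, Rational(17179745, 62179536)), Add(8774, 18)) = Mul(Rational(-1452807678895, 62179536), 8792) = Rational(-10169653752265, 49506)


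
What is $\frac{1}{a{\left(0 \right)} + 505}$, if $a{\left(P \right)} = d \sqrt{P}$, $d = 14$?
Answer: $\frac{1}{505} \approx 0.0019802$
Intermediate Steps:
$a{\left(P \right)} = 14 \sqrt{P}$
$\frac{1}{a{\left(0 \right)} + 505} = \frac{1}{14 \sqrt{0} + 505} = \frac{1}{14 \cdot 0 + 505} = \frac{1}{0 + 505} = \frac{1}{505}$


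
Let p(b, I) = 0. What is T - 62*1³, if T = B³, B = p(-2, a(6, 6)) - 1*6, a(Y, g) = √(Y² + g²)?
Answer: -278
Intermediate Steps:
B = -6 (B = 0 - 1*6 = 0 - 6 = -6)
T = -216 (T = (-6)³ = -216)
T - 62*1³ = -216 - 62*1³ = -216 - 62*1 = -216 - 62 = -278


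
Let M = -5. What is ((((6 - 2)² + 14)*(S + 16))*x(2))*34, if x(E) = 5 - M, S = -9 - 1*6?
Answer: 10200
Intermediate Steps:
S = -15 (S = -9 - 6 = -15)
x(E) = 10 (x(E) = 5 - 1*(-5) = 5 + 5 = 10)
((((6 - 2)² + 14)*(S + 16))*x(2))*34 = ((((6 - 2)² + 14)*(-15 + 16))*10)*34 = (((4² + 14)*1)*10)*34 = (((16 + 14)*1)*10)*34 = ((30*1)*10)*34 = (30*10)*34 = 300*34 = 10200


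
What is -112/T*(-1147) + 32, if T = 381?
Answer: 140656/381 ≈ 369.18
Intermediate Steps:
-112/T*(-1147) + 32 = -112/381*(-1147) + 32 = 128464/381 + 32 = 140656/381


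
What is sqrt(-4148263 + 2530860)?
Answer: I*sqrt(1617403) ≈ 1271.8*I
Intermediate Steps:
sqrt(-4148263 + 2530860) = sqrt(-1617403) = I*sqrt(1617403)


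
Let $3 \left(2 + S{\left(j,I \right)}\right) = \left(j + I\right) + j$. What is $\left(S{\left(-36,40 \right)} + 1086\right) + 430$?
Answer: $\frac{4510}{3} \approx 1503.3$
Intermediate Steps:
$S{\left(j,I \right)} = -2 + \frac{I}{3} + \frac{2 j}{3}$ ($S{\left(j,I \right)} = -2 + \frac{\left(j + I\right) + j}{3} = -2 + \frac{\left(I + j\right) + j}{3} = -2 + \frac{I + 2 j}{3} = -2 + \left(\frac{I}{3} + \frac{2 j}{3}\right) = -2 + \frac{I}{3} + \frac{2 j}{3}$)
$\left(S{\left(-36,40 \right)} + 1086\right) + 430 = \left(\left(-2 + \frac{1}{3} \cdot 40 + \frac{2}{3} \left(-36\right)\right) + 1086\right) + 430 = \left(\left(-2 + \frac{40}{3} - 24\right) + 1086\right) + 430 = \left(- \frac{38}{3} + 1086\right) + 430 = \frac{3220}{3} + 430 = \frac{4510}{3}$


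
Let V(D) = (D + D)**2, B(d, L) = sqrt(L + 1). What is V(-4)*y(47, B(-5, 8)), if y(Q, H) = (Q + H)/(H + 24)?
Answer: 3200/27 ≈ 118.52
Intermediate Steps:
B(d, L) = sqrt(1 + L)
y(Q, H) = (H + Q)/(24 + H)
V(D) = 4*D**2 (V(D) = (2*D)**2 = 4*D**2)
V(-4)*y(47, B(-5, 8)) = (4*(-4)**2)*((sqrt(1 + 8) + 47)/(24 + sqrt(1 + 8))) = (4*16)*((sqrt(9) + 47)/(24 + sqrt(9))) = 64*((3 + 47)/(24 + 3)) = 64*(50/27) = 3200/27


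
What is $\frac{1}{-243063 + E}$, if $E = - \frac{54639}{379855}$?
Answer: $- \frac{379855}{92328750504} \approx -4.1142 \cdot 10^{-6}$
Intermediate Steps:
$E = - \frac{54639}{379855}$ ($E = \left(-54639\right) \frac{1}{379855} = - \frac{54639}{379855} \approx -0.14384$)
$\frac{1}{-243063 + E} = \frac{1}{-243063 - \frac{54639}{379855}} = \frac{1}{- \frac{92328750504}{379855}} = - \frac{379855}{92328750504}$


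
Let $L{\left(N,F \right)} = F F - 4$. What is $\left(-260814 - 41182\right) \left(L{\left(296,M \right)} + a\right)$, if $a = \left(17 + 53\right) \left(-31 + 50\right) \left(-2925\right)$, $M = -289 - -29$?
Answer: $1154426217384$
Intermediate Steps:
$M = -260$ ($M = -289 + 29 = -260$)
$a = -3890250$ ($a = 70 \cdot 19 \left(-2925\right) = 1330 \left(-2925\right) = -3890250$)
$L{\left(N,F \right)} = -4 + F^{2}$ ($L{\left(N,F \right)} = F^{2} - 4 = -4 + F^{2}$)
$\left(-260814 - 41182\right) \left(L{\left(296,M \right)} + a\right) = \left(-260814 - 41182\right) \left(\left(-4 + \left(-260\right)^{2}\right) - 3890250\right) = - 301996 \left(\left(-4 + 67600\right) - 3890250\right) = - 301996 \left(67596 - 3890250\right) = \left(-301996\right) \left(-3822654\right) = 1154426217384$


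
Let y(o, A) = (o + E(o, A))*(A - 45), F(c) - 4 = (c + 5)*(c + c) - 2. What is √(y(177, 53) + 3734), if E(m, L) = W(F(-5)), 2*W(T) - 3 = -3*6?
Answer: √5090 ≈ 71.344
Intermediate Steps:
F(c) = 2 + 2*c*(5 + c) (F(c) = 4 + ((c + 5)*(c + c) - 2) = 4 + ((5 + c)*(2*c) - 2) = 4 + (2*c*(5 + c) - 2) = 4 + (-2 + 2*c*(5 + c)) = 2 + 2*c*(5 + c))
W(T) = -15/2 (W(T) = 3/2 + (-3*6)/2 = 3/2 + (½)*(-18) = 3/2 - 9 = -15/2)
E(m, L) = -15/2
y(o, A) = (-45 + A)*(-15/2 + o) (y(o, A) = (o - 15/2)*(A - 45) = (-15/2 + o)*(-45 + A) = (-45 + A)*(-15/2 + o))
√(y(177, 53) + 3734) = √((675/2 - 45*177 - 15/2*53 + 53*177) + 3734) = √((675/2 - 7965 - 795/2 + 9381) + 3734) = √(1356 + 3734) = √5090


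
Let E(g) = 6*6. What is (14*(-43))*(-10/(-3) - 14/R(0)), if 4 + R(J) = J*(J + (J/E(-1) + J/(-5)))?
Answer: -12341/3 ≈ -4113.7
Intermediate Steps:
E(g) = 36
R(J) = -4 + 149*J**2/180 (R(J) = -4 + J*(J + (J/36 + J/(-5))) = -4 + J*(J + (J*(1/36) + J*(-1/5))) = -4 + J*(J + (J/36 - J/5)) = -4 + J*(J - 31*J/180) = -4 + J*(149*J/180) = -4 + 149*J**2/180)
(14*(-43))*(-10/(-3) - 14/R(0)) = (14*(-43))*(-10/(-3) - 14/(-4 + (149/180)*0**2)) = -602*(-10*(-1/3) - 14/(-4 + (149/180)*0)) = -602*(10/3 - 14/(-4 + 0)) = -602*(10/3 - 14/(-4)) = -602*(10/3 - 14*(-1/4)) = -602*(10/3 + 7/2) = -602*41/6 = -12341/3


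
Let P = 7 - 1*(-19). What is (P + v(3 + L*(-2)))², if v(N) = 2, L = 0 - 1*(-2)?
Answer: 784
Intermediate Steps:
L = 2 (L = 0 + 2 = 2)
P = 26 (P = 7 + 19 = 26)
(P + v(3 + L*(-2)))² = (26 + 2)² = 28² = 784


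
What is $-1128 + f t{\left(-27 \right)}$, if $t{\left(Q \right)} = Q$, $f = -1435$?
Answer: $37617$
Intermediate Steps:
$-1128 + f t{\left(-27 \right)} = -1128 - -38745 = -1128 + 38745 = 37617$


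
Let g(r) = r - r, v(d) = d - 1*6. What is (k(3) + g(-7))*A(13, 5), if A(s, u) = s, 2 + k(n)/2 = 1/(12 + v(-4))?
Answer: -39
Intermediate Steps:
v(d) = -6 + d (v(d) = d - 6 = -6 + d)
g(r) = 0
k(n) = -3 (k(n) = -4 + 2/(12 + (-6 - 4)) = -4 + 2/(12 - 10) = -4 + 2/2 = -4 + 2*(½) = -4 + 1 = -3)
(k(3) + g(-7))*A(13, 5) = (-3 + 0)*13 = -3*13 = -39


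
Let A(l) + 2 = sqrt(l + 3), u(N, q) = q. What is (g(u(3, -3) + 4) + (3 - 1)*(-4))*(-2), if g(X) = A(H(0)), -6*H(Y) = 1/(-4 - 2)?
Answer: 20 - sqrt(109)/3 ≈ 16.520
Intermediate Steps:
H(Y) = 1/36 (H(Y) = -1/(6*(-4 - 2)) = -1/6/(-6) = -1/6*(-1/6) = 1/36)
A(l) = -2 + sqrt(3 + l) (A(l) = -2 + sqrt(l + 3) = -2 + sqrt(3 + l))
g(X) = -2 + sqrt(109)/6 (g(X) = -2 + sqrt(3 + 1/36) = -2 + sqrt(109/36) = -2 + sqrt(109)/6)
(g(u(3, -3) + 4) + (3 - 1)*(-4))*(-2) = ((-2 + sqrt(109)/6) + (3 - 1)*(-4))*(-2) = ((-2 + sqrt(109)/6) + 2*(-4))*(-2) = ((-2 + sqrt(109)/6) - 8)*(-2) = (-10 + sqrt(109)/6)*(-2) = 20 - sqrt(109)/3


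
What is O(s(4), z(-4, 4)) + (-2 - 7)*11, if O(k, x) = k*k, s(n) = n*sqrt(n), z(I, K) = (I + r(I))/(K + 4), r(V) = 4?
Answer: -35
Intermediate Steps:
z(I, K) = (4 + I)/(4 + K) (z(I, K) = (I + 4)/(K + 4) = (4 + I)/(4 + K))
s(n) = n**(3/2)
O(k, x) = k**2
O(s(4), z(-4, 4)) + (-2 - 7)*11 = (4**(3/2))**2 + (-2 - 7)*11 = 8**2 - 9*11 = 64 - 99 = -35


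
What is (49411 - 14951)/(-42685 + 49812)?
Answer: 34460/7127 ≈ 4.8351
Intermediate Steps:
(49411 - 14951)/(-42685 + 49812) = 34460/7127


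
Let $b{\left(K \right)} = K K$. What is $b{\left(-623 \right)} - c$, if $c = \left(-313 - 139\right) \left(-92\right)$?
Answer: $346545$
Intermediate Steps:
$b{\left(K \right)} = K^{2}$
$c = 41584$ ($c = \left(-452\right) \left(-92\right) = 41584$)
$b{\left(-623 \right)} - c = \left(-623\right)^{2} - 41584 = 388129 - 41584 = 346545$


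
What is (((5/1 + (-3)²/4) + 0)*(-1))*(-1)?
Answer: 29/4 ≈ 7.2500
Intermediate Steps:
(((5/1 + (-3)²/4) + 0)*(-1))*(-1) = (((5*1 + 9*(¼)) + 0)*(-1))*(-1) = (((5 + 9/4) + 0)*(-1))*(-1) = ((29/4 + 0)*(-1))*(-1) = ((29/4)*(-1))*(-1) = -29/4*(-1) = 29/4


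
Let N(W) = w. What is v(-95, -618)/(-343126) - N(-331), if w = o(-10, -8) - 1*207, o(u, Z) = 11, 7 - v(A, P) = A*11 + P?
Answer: 33625513/171563 ≈ 196.00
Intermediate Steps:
v(A, P) = 7 - P - 11*A (v(A, P) = 7 - (A*11 + P) = 7 - (11*A + P) = 7 - (P + 11*A) = 7 + (-P - 11*A) = 7 - P - 11*A)
w = -196 (w = 11 - 1*207 = 11 - 207 = -196)
N(W) = -196
v(-95, -618)/(-343126) - N(-331) = (7 - 1*(-618) - 11*(-95))/(-343126) - 1*(-196) = (7 + 618 + 1045)*(-1/343126) + 196 = 1670*(-1/343126) + 196 = -835/171563 + 196 = 33625513/171563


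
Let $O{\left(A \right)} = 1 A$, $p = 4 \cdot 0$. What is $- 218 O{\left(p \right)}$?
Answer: $0$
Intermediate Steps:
$p = 0$
$O{\left(A \right)} = A$
$- 218 O{\left(p \right)} = \left(-218\right) 0 = 0$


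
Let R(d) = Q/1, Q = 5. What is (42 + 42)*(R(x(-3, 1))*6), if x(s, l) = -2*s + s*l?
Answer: 2520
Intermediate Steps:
x(s, l) = -2*s + l*s
R(d) = 5 (R(d) = 5/1 = 5*1 = 5)
(42 + 42)*(R(x(-3, 1))*6) = (42 + 42)*(5*6) = 84*30 = 2520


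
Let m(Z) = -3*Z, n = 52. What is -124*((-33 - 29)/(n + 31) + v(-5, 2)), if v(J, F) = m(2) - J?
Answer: 17980/83 ≈ 216.63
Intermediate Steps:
v(J, F) = -6 - J (v(J, F) = -3*2 - J = -6 - J)
-124*((-33 - 29)/(n + 31) + v(-5, 2)) = -124*((-33 - 29)/(52 + 31) + (-6 - 1*(-5))) = -124*(-62/83 + (-6 + 5)) = -124*(-62*1/83 - 1) = -124*(-62/83 - 1) = -124*(-145/83) = 17980/83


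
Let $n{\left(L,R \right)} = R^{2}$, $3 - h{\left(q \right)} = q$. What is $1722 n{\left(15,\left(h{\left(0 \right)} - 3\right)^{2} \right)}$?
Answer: $0$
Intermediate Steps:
$h{\left(q \right)} = 3 - q$
$1722 n{\left(15,\left(h{\left(0 \right)} - 3\right)^{2} \right)} = 1722 \left(\left(\left(3 - 0\right) - 3\right)^{2}\right)^{2} = 1722 \left(\left(\left(3 + 0\right) - 3\right)^{2}\right)^{2} = 1722 \left(\left(3 - 3\right)^{2}\right)^{2} = 1722 \left(0^{2}\right)^{2} = 1722 \cdot 0^{2} = 1722 \cdot 0 = 0$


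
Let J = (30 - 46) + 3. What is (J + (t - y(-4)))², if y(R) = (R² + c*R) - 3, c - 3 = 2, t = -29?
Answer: 1225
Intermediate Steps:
c = 5 (c = 3 + 2 = 5)
J = -13 (J = -16 + 3 = -13)
y(R) = -3 + R² + 5*R (y(R) = (R² + 5*R) - 3 = -3 + R² + 5*R)
(J + (t - y(-4)))² = (-13 + (-29 - (-3 + (-4)² + 5*(-4))))² = (-13 + (-29 - (-3 + 16 - 20)))² = (-13 + (-29 - 1*(-7)))² = (-13 + (-29 + 7))² = (-13 - 22)² = (-35)² = 1225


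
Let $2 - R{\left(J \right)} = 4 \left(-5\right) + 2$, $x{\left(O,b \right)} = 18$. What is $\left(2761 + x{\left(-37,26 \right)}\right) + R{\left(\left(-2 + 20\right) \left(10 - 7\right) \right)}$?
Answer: $2799$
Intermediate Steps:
$R{\left(J \right)} = 20$ ($R{\left(J \right)} = 2 - \left(4 \left(-5\right) + 2\right) = 2 - \left(-20 + 2\right) = 2 - -18 = 2 + 18 = 20$)
$\left(2761 + x{\left(-37,26 \right)}\right) + R{\left(\left(-2 + 20\right) \left(10 - 7\right) \right)} = \left(2761 + 18\right) + 20 = 2779 + 20 = 2799$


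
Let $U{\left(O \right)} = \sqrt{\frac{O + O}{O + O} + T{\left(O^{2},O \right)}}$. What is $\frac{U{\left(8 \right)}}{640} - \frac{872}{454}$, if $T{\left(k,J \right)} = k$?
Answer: $- \frac{436}{227} + \frac{\sqrt{65}}{640} \approx -1.9081$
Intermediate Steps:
$U{\left(O \right)} = \sqrt{1 + O^{2}}$ ($U{\left(O \right)} = \sqrt{\frac{O + O}{O + O} + O^{2}} = \sqrt{\frac{2 O}{2 O} + O^{2}} = \sqrt{2 O \frac{1}{2 O} + O^{2}} = \sqrt{1 + O^{2}}$)
$\frac{U{\left(8 \right)}}{640} - \frac{872}{454} = \frac{\sqrt{1 + 8^{2}}}{640} - \frac{872}{454} = \sqrt{1 + 64} \cdot \frac{1}{640} - \frac{436}{227} = \sqrt{65} \cdot \frac{1}{640} - \frac{436}{227} = \frac{\sqrt{65}}{640} - \frac{436}{227} = - \frac{436}{227} + \frac{\sqrt{65}}{640}$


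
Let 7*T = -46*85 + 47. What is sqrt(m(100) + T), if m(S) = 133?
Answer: 2*I*sqrt(5131)/7 ≈ 20.466*I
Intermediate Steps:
T = -3863/7 (T = (-46*85 + 47)/7 = (-3910 + 47)/7 = (1/7)*(-3863) = -3863/7 ≈ -551.86)
sqrt(m(100) + T) = sqrt(133 - 3863/7) = sqrt(-2932/7) = 2*I*sqrt(5131)/7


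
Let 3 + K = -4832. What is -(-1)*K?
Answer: -4835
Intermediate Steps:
K = -4835 (K = -3 - 4832 = -4835)
-(-1)*K = -(-1)*(-4835) = -1*4835 = -4835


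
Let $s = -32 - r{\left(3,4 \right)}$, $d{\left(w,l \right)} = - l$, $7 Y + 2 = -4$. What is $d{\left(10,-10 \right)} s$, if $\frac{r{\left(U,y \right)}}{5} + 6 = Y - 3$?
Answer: $\frac{1210}{7} \approx 172.86$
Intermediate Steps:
$Y = - \frac{6}{7}$ ($Y = - \frac{2}{7} + \frac{1}{7} \left(-4\right) = - \frac{2}{7} - \frac{4}{7} = - \frac{6}{7} \approx -0.85714$)
$r{\left(U,y \right)} = - \frac{345}{7}$ ($r{\left(U,y \right)} = -30 + 5 \left(- \frac{6}{7} - 3\right) = -30 + 5 \left(- \frac{27}{7}\right) = -30 - \frac{135}{7} = - \frac{345}{7}$)
$s = \frac{121}{7}$ ($s = -32 - - \frac{345}{7} = -32 + \frac{345}{7} = \frac{121}{7} \approx 17.286$)
$d{\left(10,-10 \right)} s = \left(-1\right) \left(-10\right) \frac{121}{7} = 10 \cdot \frac{121}{7} = \frac{1210}{7}$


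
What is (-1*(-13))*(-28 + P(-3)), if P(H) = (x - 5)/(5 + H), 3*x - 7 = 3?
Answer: -2249/6 ≈ -374.83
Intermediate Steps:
x = 10/3 (x = 7/3 + (⅓)*3 = 7/3 + 1 = 10/3 ≈ 3.3333)
P(H) = -5/(3*(5 + H)) (P(H) = (10/3 - 5)/(5 + H) = -5/(3*(5 + H)))
(-1*(-13))*(-28 + P(-3)) = (-1*(-13))*(-28 - 5/(15 + 3*(-3))) = 13*(-28 - 5/(15 - 9)) = 13*(-28 - 5/6) = 13*(-28 - 5*⅙) = 13*(-28 - ⅚) = 13*(-173/6) = -2249/6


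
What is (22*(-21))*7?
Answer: -3234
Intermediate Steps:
(22*(-21))*7 = -462*7 = -3234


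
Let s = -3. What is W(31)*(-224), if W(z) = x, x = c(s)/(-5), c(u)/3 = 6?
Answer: 4032/5 ≈ 806.40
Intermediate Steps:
c(u) = 18 (c(u) = 3*6 = 18)
x = -18/5 (x = 18/(-5) = 18*(-1/5) = -18/5 ≈ -3.6000)
W(z) = -18/5
W(31)*(-224) = -18/5*(-224) = 4032/5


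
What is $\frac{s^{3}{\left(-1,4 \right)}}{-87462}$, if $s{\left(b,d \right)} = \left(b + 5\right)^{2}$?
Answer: $- \frac{2048}{43731} \approx -0.046832$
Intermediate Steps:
$s{\left(b,d \right)} = \left(5 + b\right)^{2}$
$\frac{s^{3}{\left(-1,4 \right)}}{-87462} = \frac{\left(\left(5 - 1\right)^{2}\right)^{3}}{-87462} = \left(4^{2}\right)^{3} \left(- \frac{1}{87462}\right) = 16^{3} \left(- \frac{1}{87462}\right) = 4096 \left(- \frac{1}{87462}\right) = - \frac{2048}{43731}$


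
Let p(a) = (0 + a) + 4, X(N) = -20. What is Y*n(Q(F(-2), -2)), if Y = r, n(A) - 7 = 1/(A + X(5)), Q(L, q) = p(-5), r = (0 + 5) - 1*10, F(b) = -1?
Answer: -730/21 ≈ -34.762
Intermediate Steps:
r = -5 (r = 5 - 10 = -5)
p(a) = 4 + a (p(a) = a + 4 = 4 + a)
Q(L, q) = -1 (Q(L, q) = 4 - 5 = -1)
n(A) = 7 + 1/(-20 + A) (n(A) = 7 + 1/(A - 20) = 7 + 1/(-20 + A))
Y = -5
Y*n(Q(F(-2), -2)) = -5*(-139 + 7*(-1))/(-20 - 1) = -5*(-139 - 7)/(-21) = -(-5)*(-146)/21 = -5*146/21 = -730/21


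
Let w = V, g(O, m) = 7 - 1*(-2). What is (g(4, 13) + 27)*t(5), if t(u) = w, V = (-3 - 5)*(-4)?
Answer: 1152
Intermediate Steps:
V = 32 (V = -8*(-4) = 32)
g(O, m) = 9 (g(O, m) = 7 + 2 = 9)
w = 32
t(u) = 32
(g(4, 13) + 27)*t(5) = (9 + 27)*32 = 36*32 = 1152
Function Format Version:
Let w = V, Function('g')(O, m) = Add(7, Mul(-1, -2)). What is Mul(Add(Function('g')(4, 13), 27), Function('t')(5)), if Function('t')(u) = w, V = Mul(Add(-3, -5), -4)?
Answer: 1152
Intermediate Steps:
V = 32 (V = Mul(-8, -4) = 32)
Function('g')(O, m) = 9 (Function('g')(O, m) = Add(7, 2) = 9)
w = 32
Function('t')(u) = 32
Mul(Add(Function('g')(4, 13), 27), Function('t')(5)) = Mul(Add(9, 27), 32) = Mul(36, 32) = 1152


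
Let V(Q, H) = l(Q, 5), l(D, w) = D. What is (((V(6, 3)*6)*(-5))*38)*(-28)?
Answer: 191520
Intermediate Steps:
V(Q, H) = Q
(((V(6, 3)*6)*(-5))*38)*(-28) = (((6*6)*(-5))*38)*(-28) = ((36*(-5))*38)*(-28) = -180*38*(-28) = -6840*(-28) = 191520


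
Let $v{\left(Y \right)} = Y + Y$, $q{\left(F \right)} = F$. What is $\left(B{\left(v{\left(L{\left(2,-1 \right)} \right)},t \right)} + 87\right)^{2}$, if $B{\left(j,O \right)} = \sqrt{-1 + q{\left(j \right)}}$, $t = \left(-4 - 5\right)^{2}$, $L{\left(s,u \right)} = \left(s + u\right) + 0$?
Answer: $7744$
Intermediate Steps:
$L{\left(s,u \right)} = s + u$
$v{\left(Y \right)} = 2 Y$
$t = 81$ ($t = \left(-9\right)^{2} = 81$)
$B{\left(j,O \right)} = \sqrt{-1 + j}$
$\left(B{\left(v{\left(L{\left(2,-1 \right)} \right)},t \right)} + 87\right)^{2} = \left(\sqrt{-1 + 2 \left(2 - 1\right)} + 87\right)^{2} = \left(\sqrt{-1 + 2 \cdot 1} + 87\right)^{2} = \left(\sqrt{-1 + 2} + 87\right)^{2} = \left(\sqrt{1} + 87\right)^{2} = \left(1 + 87\right)^{2} = 88^{2} = 7744$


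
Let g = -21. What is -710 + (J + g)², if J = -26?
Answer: 1499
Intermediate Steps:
-710 + (J + g)² = -710 + (-26 - 21)² = -710 + (-47)² = -710 + 2209 = 1499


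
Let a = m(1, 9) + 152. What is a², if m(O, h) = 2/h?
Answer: 1876900/81 ≈ 23172.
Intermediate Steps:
a = 1370/9 (a = 2/9 + 152 = 1370/9 ≈ 152.22)
a² = (1370/9)² = 1876900/81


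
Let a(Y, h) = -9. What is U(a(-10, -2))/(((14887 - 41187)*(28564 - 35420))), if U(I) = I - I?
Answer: 0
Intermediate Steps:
U(I) = 0
U(a(-10, -2))/(((14887 - 41187)*(28564 - 35420))) = 0/(((14887 - 41187)*(28564 - 35420))) = 0/((-26300*(-6856))) = 0/180312800 = 0*(1/180312800) = 0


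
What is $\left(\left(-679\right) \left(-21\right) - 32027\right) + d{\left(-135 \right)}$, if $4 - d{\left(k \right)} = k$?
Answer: $-17629$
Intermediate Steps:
$d{\left(k \right)} = 4 - k$
$\left(\left(-679\right) \left(-21\right) - 32027\right) + d{\left(-135 \right)} = \left(\left(-679\right) \left(-21\right) - 32027\right) + \left(4 - -135\right) = \left(14259 - 32027\right) + \left(4 + 135\right) = -17768 + 139 = -17629$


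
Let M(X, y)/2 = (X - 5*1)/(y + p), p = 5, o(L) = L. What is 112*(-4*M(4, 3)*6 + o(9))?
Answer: 1680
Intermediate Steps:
M(X, y) = 2*(-5 + X)/(5 + y) (M(X, y) = 2*((X - 5*1)/(y + 5)) = 2*((X - 5)/(5 + y)) = 2*((-5 + X)/(5 + y)) = 2*(-5 + X)/(5 + y))
112*(-4*M(4, 3)*6 + o(9)) = 112*(-8*(-5 + 4)/(5 + 3)*6 + 9) = 112*(-8*(-1)/8*6 + 9) = 112*(-4*(-1/4)*6 + 9) = 112*(1*6 + 9) = 112*(6 + 9) = 112*15 = 1680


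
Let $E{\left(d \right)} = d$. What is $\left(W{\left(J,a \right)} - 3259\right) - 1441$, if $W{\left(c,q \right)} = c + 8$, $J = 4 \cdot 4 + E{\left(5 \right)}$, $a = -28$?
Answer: $-4671$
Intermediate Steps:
$J = 21$ ($J = 4 \cdot 4 + 5 = 16 + 5 = 21$)
$W{\left(c,q \right)} = 8 + c$
$\left(W{\left(J,a \right)} - 3259\right) - 1441 = \left(\left(8 + 21\right) - 3259\right) - 1441 = \left(29 - 3259\right) - 1441 = -3230 - 1441 = -4671$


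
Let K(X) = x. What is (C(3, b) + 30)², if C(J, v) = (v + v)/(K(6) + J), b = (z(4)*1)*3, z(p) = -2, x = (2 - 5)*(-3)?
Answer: 841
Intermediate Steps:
x = 9 (x = -3*(-3) = 9)
K(X) = 9
b = -6 (b = -2*1*3 = -2*3 = -6)
C(J, v) = 2*v/(9 + J) (C(J, v) = (v + v)/(9 + J) = (2*v)/(9 + J) = 2*v/(9 + J))
(C(3, b) + 30)² = (2*(-6)/(9 + 3) + 30)² = (2*(-6)/12 + 30)² = (2*(-6)*(1/12) + 30)² = (-1 + 30)² = 29² = 841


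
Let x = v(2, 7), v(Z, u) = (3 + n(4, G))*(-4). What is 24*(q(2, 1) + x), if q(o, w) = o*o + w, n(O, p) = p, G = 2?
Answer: -360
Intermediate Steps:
q(o, w) = w + o² (q(o, w) = o² + w = w + o²)
v(Z, u) = -20 (v(Z, u) = (3 + 2)*(-4) = 5*(-4) = -20)
x = -20
24*(q(2, 1) + x) = 24*((1 + 2²) - 20) = 24*((1 + 4) - 20) = 24*(5 - 20) = 24*(-15) = -360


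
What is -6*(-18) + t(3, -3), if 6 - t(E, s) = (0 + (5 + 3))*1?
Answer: 106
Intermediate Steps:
t(E, s) = -2 (t(E, s) = 6 - (0 + (5 + 3)) = 6 - (0 + 8) = 6 - 8 = -2)
-6*(-18) + t(3, -3) = -6*(-18) - 2 = 108 - 2 = 106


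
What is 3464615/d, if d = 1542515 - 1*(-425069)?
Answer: 3464615/1967584 ≈ 1.7608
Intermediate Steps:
d = 1967584 (d = 1542515 + 425069 = 1967584)
3464615/d = 3464615/1967584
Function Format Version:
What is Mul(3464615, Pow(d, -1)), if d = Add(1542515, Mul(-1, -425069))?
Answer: Rational(3464615, 1967584) ≈ 1.7608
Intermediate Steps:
d = 1967584 (d = Add(1542515, 425069) = 1967584)
Mul(3464615, Pow(d, -1)) = Mul(3464615, Pow(1967584, -1)) = Mul(3464615, Rational(1, 1967584)) = Rational(3464615, 1967584)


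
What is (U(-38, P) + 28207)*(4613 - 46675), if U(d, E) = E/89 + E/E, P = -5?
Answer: -105596945434/89 ≈ -1.1865e+9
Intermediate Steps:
U(d, E) = 1 + E/89 (U(d, E) = E*(1/89) + 1 = E/89 + 1 = 1 + E/89)
(U(-38, P) + 28207)*(4613 - 46675) = ((1 + (1/89)*(-5)) + 28207)*(4613 - 46675) = ((1 - 5/89) + 28207)*(-42062) = (84/89 + 28207)*(-42062) = (2510507/89)*(-42062) = -105596945434/89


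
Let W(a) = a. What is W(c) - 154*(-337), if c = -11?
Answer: 51887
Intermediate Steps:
W(c) - 154*(-337) = -11 - 154*(-337) = -11 + 51898 = 51887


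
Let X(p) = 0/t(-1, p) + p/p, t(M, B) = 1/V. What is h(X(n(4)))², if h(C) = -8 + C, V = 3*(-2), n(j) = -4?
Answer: 49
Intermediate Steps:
V = -6
t(M, B) = -⅙ (t(M, B) = 1/(-6) = -⅙)
X(p) = 1 (X(p) = 0/(-⅙) + p/p = 0*(-6) + 1 = 0 + 1 = 1)
h(X(n(4)))² = (-8 + 1)² = (-7)² = 49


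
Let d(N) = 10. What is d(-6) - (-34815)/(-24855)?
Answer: 14249/1657 ≈ 8.5993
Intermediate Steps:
d(-6) - (-34815)/(-24855) = 10 - (-34815)/(-24855) = 10 - (-34815)*(-1)/24855 = 10 - 1*2321/1657 = 10 - 2321/1657 = 14249/1657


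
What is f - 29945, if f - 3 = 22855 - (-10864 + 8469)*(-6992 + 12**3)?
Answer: -12614367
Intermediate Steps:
f = -12584422 (f = 3 + (22855 - (-10864 + 8469)*(-6992 + 12**3)) = 3 + (22855 - (-2395)*(-6992 + 1728)) = 3 + (22855 - (-2395)*(-5264)) = 3 + (22855 - 1*12607280) = 3 + (22855 - 12607280) = 3 - 12584425 = -12584422)
f - 29945 = -12584422 - 29945 = -12614367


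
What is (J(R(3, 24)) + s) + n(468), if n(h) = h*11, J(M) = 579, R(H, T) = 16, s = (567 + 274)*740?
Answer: 628067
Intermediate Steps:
s = 622340 (s = 841*740 = 622340)
n(h) = 11*h
(J(R(3, 24)) + s) + n(468) = (579 + 622340) + 11*468 = 622919 + 5148 = 628067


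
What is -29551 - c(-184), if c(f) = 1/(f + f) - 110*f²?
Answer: 1359616113/368 ≈ 3.6946e+6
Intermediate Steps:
c(f) = 1/(2*f) - 110*f²
-29551 - c(-184) = -29551 - (1 - 220*(-184)³)/(2*(-184)) = -29551 - (-1)*(1 - 220*(-6229504))/(2*184) = -29551 - (-1)*(1 + 1370490880)/(2*184) = -29551 - (-1)*1370490881/(2*184) = -29551 - 1*(-1370490881/368) = -29551 + 1370490881/368 = 1359616113/368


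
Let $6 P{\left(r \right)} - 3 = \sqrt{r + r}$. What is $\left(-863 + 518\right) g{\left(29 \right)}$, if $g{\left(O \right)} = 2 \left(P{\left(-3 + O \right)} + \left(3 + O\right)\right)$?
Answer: $-22425 - 230 \sqrt{13} \approx -23254.0$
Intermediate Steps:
$P{\left(r \right)} = \frac{1}{2} + \frac{\sqrt{2} \sqrt{r}}{6}$ ($P{\left(r \right)} = \frac{1}{2} + \frac{\sqrt{r + r}}{6} = \frac{1}{2} + \frac{\sqrt{2 r}}{6} = \frac{1}{2} + \frac{\sqrt{2} \sqrt{r}}{6}$)
$g{\left(O \right)} = 7 + 2 O + \frac{\sqrt{2} \sqrt{-3 + O}}{3}$ ($g{\left(O \right)} = 2 \left(\left(\frac{1}{2} + \frac{\sqrt{2} \sqrt{-3 + O}}{6}\right) + \left(3 + O\right)\right) = 2 \left(\frac{7}{2} + O + \frac{\sqrt{2} \sqrt{-3 + O}}{6}\right) = 7 + 2 O + \frac{\sqrt{2} \sqrt{-3 + O}}{3}$)
$\left(-863 + 518\right) g{\left(29 \right)} = \left(-863 + 518\right) \left(7 + 2 \cdot 29 + \frac{\sqrt{-6 + 2 \cdot 29}}{3}\right) = - 345 \left(7 + 58 + \frac{\sqrt{-6 + 58}}{3}\right) = - 345 \left(7 + 58 + \frac{\sqrt{52}}{3}\right) = - 345 \left(7 + 58 + \frac{2 \sqrt{13}}{3}\right) = - 345 \left(65 + \frac{2 \sqrt{13}}{3}\right) = -22425 - 230 \sqrt{13}$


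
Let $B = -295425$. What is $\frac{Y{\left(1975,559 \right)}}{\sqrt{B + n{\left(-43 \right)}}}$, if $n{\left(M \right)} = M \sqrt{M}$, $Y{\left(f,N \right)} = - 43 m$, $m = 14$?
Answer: $- \frac{602}{\sqrt{-295425 - 43 i \sqrt{43}}} \approx -0.00052856 - 1.1076 i$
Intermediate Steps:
$Y{\left(f,N \right)} = -602$ ($Y{\left(f,N \right)} = \left(-43\right) 14 = -602$)
$n{\left(M \right)} = M^{\frac{3}{2}}$
$\frac{Y{\left(1975,559 \right)}}{\sqrt{B + n{\left(-43 \right)}}} = - \frac{602}{\sqrt{-295425 + \left(-43\right)^{\frac{3}{2}}}} = - \frac{602}{\sqrt{-295425 - 43 i \sqrt{43}}}$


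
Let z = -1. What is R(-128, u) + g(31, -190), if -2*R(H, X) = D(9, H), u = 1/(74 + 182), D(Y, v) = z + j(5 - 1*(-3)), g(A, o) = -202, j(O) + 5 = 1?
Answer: -399/2 ≈ -199.50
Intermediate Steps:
j(O) = -4 (j(O) = -5 + 1 = -4)
D(Y, v) = -5 (D(Y, v) = -1 - 4 = -5)
u = 1/256 ≈ 0.0039063
R(H, X) = 5/2 (R(H, X) = -1/2*(-5) = 5/2)
R(-128, u) + g(31, -190) = 5/2 - 202 = -399/2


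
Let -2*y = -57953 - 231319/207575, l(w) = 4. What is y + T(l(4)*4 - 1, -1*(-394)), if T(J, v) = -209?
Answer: 5971529472/207575 ≈ 28768.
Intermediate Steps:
y = 6014912647/207575 (y = -(-57953 - 231319/207575)/2 = -½*(-12029825294/207575) = 6014912647/207575 ≈ 28977.)
y + T(l(4)*4 - 1, -1*(-394)) = 6014912647/207575 - 209 = 5971529472/207575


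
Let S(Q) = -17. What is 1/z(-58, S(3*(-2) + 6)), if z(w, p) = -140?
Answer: -1/140 ≈ -0.0071429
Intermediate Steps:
1/z(-58, S(3*(-2) + 6)) = 1/(-140) = -1/140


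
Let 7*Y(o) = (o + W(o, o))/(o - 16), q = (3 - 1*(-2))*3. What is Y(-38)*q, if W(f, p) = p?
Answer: 190/63 ≈ 3.0159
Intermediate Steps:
q = 15 (q = (3 + 2)*3 = 5*3 = 15)
Y(o) = 2*o/(7*(-16 + o)) (Y(o) = ((o + o)/(o - 16))/7 = ((2*o)/(-16 + o))/7 = (2*o/(-16 + o))/7 = 2*o/(7*(-16 + o)))
Y(-38)*q = ((2/7)*(-38)/(-16 - 38))*15 = ((2/7)*(-38)/(-54))*15 = ((2/7)*(-38)*(-1/54))*15 = (38/189)*15 = 190/63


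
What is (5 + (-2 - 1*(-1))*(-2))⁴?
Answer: 2401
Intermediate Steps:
(5 + (-2 - 1*(-1))*(-2))⁴ = (5 + (-2 + 1)*(-2))⁴ = (5 - 1*(-2))⁴ = (5 + 2)⁴ = 7⁴ = 2401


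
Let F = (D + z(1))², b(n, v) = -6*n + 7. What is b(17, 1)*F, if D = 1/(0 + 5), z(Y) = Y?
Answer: -684/5 ≈ -136.80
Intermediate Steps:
b(n, v) = 7 - 6*n
D = ⅕ (D = 1/5 = ⅕ ≈ 0.20000)
F = 36/25 (F = (⅕ + 1)² = (6/5)² = 36/25 ≈ 1.4400)
b(17, 1)*F = (7 - 6*17)*(36/25) = (7 - 102)*(36/25) = -95*36/25 = -684/5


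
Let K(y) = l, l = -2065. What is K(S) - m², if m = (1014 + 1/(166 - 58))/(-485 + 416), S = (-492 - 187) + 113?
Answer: -126667304929/55532304 ≈ -2281.0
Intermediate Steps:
S = -566 (S = -679 + 113 = -566)
K(y) = -2065
m = -109513/7452 (m = (1014 + 1/108)/(-69) = (1014 + 1/108)*(-1/69) = (109513/108)*(-1/69) = -109513/7452 ≈ -14.696)
K(S) - m² = -2065 - (-109513/7452)² = -2065 - 1*11993097169/55532304 = -2065 - 11993097169/55532304 = -126667304929/55532304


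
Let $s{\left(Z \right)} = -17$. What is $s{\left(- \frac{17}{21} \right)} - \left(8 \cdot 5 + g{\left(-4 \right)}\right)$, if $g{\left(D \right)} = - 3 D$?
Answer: $-69$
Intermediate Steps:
$s{\left(- \frac{17}{21} \right)} - \left(8 \cdot 5 + g{\left(-4 \right)}\right) = -17 - \left(8 \cdot 5 - -12\right) = -17 - \left(40 + 12\right) = -17 - 52 = -69$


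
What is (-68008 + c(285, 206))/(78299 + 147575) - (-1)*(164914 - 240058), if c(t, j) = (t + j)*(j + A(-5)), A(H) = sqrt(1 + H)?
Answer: -8486521359/112937 + 491*I/112937 ≈ -75144.0 + 0.0043476*I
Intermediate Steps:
c(t, j) = (j + t)*(j + 2*I) (c(t, j) = (t + j)*(j + sqrt(1 - 5)) = (j + t)*(j + sqrt(-4)) = (j + t)*(j + 2*I))
(-68008 + c(285, 206))/(78299 + 147575) - (-1)*(164914 - 240058) = (-68008 + (206**2 + 206*285 + 2*I*206 + 2*I*285))/(78299 + 147575) - (-1)*(164914 - 240058) = (-68008 + (42436 + 58710 + 412*I + 570*I))/225874 - (-1)*(-75144) = (-68008 + (101146 + 982*I))*(1/225874) - 1*75144 = (33138 + 982*I)*(1/225874) - 75144 = (16569/112937 + 491*I/112937) - 75144 = -8486521359/112937 + 491*I/112937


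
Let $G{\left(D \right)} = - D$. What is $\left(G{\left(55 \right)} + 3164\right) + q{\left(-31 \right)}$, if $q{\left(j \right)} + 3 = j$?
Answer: $3075$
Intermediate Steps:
$q{\left(j \right)} = -3 + j$
$\left(G{\left(55 \right)} + 3164\right) + q{\left(-31 \right)} = \left(\left(-1\right) 55 + 3164\right) - 34 = \left(-55 + 3164\right) - 34 = 3109 - 34 = 3075$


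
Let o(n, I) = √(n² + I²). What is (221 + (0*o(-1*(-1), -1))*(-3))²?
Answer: 48841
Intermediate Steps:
o(n, I) = √(I² + n²)
(221 + (0*o(-1*(-1), -1))*(-3))² = (221 + (0*√((-1)² + (-1*(-1))²))*(-3))² = (221 + (0*√(1 + 1²))*(-3))² = (221 + (0*√(1 + 1))*(-3))² = (221 + (0*√2)*(-3))² = (221 + 0*(-3))² = (221 + 0)² = 221² = 48841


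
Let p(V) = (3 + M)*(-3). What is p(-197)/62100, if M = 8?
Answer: -11/20700 ≈ -0.00053140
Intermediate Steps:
p(V) = -33 (p(V) = (3 + 8)*(-3) = 11*(-3) = -33)
p(-197)/62100 = -33/62100 = -33*1/62100 = -11/20700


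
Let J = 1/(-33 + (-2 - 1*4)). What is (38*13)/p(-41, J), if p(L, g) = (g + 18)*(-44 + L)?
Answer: -19266/59585 ≈ -0.32334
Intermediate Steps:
J = -1/39 (J = 1/(-33 + (-2 - 4)) = 1/(-33 - 6) = 1/(-39) = -1/39 ≈ -0.025641)
p(L, g) = (-44 + L)*(18 + g) (p(L, g) = (18 + g)*(-44 + L) = (-44 + L)*(18 + g))
(38*13)/p(-41, J) = (38*13)/(-792 - 44*(-1/39) + 18*(-41) - 41*(-1/39)) = 494/(-792 + 44/39 - 738 + 41/39) = 494/(-59585/39) = 494*(-39/59585) = -19266/59585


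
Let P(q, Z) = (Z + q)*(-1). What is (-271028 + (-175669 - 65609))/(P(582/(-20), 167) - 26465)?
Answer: 5123060/266029 ≈ 19.258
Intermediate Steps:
P(q, Z) = -Z - q
(-271028 + (-175669 - 65609))/(P(582/(-20), 167) - 26465) = (-271028 + (-175669 - 65609))/((-1*167 - 582/(-20)) - 26465) = (-271028 - 241278)/((-167 - 582*(-1)/20) - 26465) = -512306/((-167 - 1*(-291/10)) - 26465) = -512306/((-167 + 291/10) - 26465) = -512306/(-1379/10 - 26465) = -512306/(-266029/10) = -512306*(-10/266029) = 5123060/266029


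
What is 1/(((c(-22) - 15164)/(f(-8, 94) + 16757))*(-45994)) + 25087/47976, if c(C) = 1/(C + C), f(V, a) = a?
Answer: 384952446557035/736143233007624 ≈ 0.52293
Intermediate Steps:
c(C) = 1/(2*C)
1/(((c(-22) - 15164)/(f(-8, 94) + 16757))*(-45994)) + 25087/47976 = 1/((((1/2)/(-22) - 15164)/(94 + 16757))*(-45994)) + 25087/47976 = -1/45994/(((1/2)*(-1/22) - 15164)/16851) + 25087*(1/47976) = -1/45994/((-1/44 - 15164)*(1/16851)) + 25087/47976 = -1/45994/(-667217/44*1/16851) + 25087/47976 = -1/45994/(-667217/741444) + 25087/47976 = -741444/667217*(-1/45994) + 25087/47976 = 370722/15343989349 + 25087/47976 = 384952446557035/736143233007624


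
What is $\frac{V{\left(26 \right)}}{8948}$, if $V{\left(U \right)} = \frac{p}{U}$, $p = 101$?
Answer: $\frac{101}{232648} \approx 0.00043413$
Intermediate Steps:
$V{\left(U \right)} = \frac{101}{U}$
$\frac{V{\left(26 \right)}}{8948} = \frac{101 \cdot \frac{1}{26}}{8948} = 101 \cdot \frac{1}{26} \cdot \frac{1}{8948} = \frac{101}{26} \cdot \frac{1}{8948} = \frac{101}{232648}$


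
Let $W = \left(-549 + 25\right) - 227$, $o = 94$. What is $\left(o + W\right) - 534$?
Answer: $-1191$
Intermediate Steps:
$W = -751$ ($W = -524 - 227 = -751$)
$\left(o + W\right) - 534 = \left(94 - 751\right) - 534 = -657 - 534 = -1191$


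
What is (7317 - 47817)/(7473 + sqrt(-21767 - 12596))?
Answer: -75664125/13970023 + 10125*I*sqrt(34363)/13970023 ≈ -5.4162 + 0.13435*I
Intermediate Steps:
(7317 - 47817)/(7473 + sqrt(-21767 - 12596)) = -40500/(7473 + sqrt(-34363)) = -40500/(7473 + I*sqrt(34363))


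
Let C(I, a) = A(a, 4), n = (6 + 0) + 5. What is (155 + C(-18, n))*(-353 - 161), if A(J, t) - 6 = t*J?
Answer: -105370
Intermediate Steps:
n = 11 (n = 6 + 5 = 11)
A(J, t) = 6 + J*t (A(J, t) = 6 + t*J = 6 + J*t)
C(I, a) = 6 + 4*a (C(I, a) = 6 + a*4 = 6 + 4*a)
(155 + C(-18, n))*(-353 - 161) = (155 + (6 + 4*11))*(-353 - 161) = (155 + (6 + 44))*(-514) = (155 + 50)*(-514) = 205*(-514) = -105370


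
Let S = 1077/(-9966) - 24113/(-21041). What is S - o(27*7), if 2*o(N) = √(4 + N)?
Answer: 72549667/69898202 - √193/2 ≈ -5.9083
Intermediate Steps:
o(N) = √(4 + N)/2
S = 72549667/69898202 (S = 1077*(-1/9966) - 24113*(-1/21041) = -359/3322 + 24113/21041 = 72549667/69898202 ≈ 1.0379)
S - o(27*7) = 72549667/69898202 - √(4 + 27*7)/2 = 72549667/69898202 - √(4 + 189)/2 = 72549667/69898202 - √193/2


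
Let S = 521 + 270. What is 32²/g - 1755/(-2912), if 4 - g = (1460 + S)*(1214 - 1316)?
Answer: 15613093/25715872 ≈ 0.60714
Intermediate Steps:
S = 791
g = 229606 (g = 4 - (1460 + 791)*(1214 - 1316) = 4 - 2251*(-102) = 4 - 1*(-229602) = 4 + 229602 = 229606)
32²/g - 1755/(-2912) = 32²/229606 - 1755/(-2912) = 1024*(1/229606) - 1755*(-1/2912) = 512/114803 + 135/224 = 15613093/25715872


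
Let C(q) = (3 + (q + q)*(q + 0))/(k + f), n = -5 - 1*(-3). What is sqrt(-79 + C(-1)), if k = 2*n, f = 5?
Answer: I*sqrt(74) ≈ 8.6023*I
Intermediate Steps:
n = -2 (n = -5 + 3 = -2)
k = -4 (k = 2*(-2) = -4)
C(q) = 3 + 2*q**2 (C(q) = (3 + (q + q)*(q + 0))/(-4 + 5) = (3 + (2*q)*q)/1 = (3 + 2*q**2)*1 = 3 + 2*q**2)
sqrt(-79 + C(-1)) = sqrt(-79 + (3 + 2*(-1)**2)) = sqrt(-79 + (3 + 2*1)) = sqrt(-79 + (3 + 2)) = sqrt(-79 + 5) = sqrt(-74) = I*sqrt(74)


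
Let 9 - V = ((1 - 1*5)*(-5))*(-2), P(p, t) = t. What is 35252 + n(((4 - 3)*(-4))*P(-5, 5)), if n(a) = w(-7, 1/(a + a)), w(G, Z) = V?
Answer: 35301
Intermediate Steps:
V = 49 (V = 9 - (1 - 1*5)*(-5)*(-2) = 9 - (1 - 5)*(-5)*(-2) = 9 - (-4*(-5))*(-2) = 9 - 20*(-2) = 9 - 1*(-40) = 9 + 40 = 49)
w(G, Z) = 49
n(a) = 49
35252 + n(((4 - 3)*(-4))*P(-5, 5)) = 35252 + 49 = 35301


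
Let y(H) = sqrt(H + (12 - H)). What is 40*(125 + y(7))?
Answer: 5000 + 80*sqrt(3) ≈ 5138.6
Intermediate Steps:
y(H) = 2*sqrt(3) (y(H) = sqrt(12) = 2*sqrt(3))
40*(125 + y(7)) = 40*(125 + 2*sqrt(3)) = 5000 + 80*sqrt(3)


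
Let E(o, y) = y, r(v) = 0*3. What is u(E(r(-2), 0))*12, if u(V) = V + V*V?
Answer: 0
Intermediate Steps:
r(v) = 0
u(V) = V + V**2
u(E(r(-2), 0))*12 = (0*(1 + 0))*12 = (0*1)*12 = 0*12 = 0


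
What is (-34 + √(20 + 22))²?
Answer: (34 - √42)² ≈ 757.31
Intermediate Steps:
(-34 + √(20 + 22))² = (-34 + √42)²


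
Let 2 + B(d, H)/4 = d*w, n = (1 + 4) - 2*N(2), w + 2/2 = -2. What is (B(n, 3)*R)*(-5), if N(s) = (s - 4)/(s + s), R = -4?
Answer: -1600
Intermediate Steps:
w = -3 (w = -1 - 2 = -3)
N(s) = (-4 + s)/(2*s) (N(s) = (-4 + s)/((2*s)) = (-4 + s)*(1/(2*s)) = (-4 + s)/(2*s))
n = 6 (n = (1 + 4) - (-4 + 2)/2 = 5 - (-2)/2 = 5 - 2*(-½) = 5 + 1 = 6)
B(d, H) = -8 - 12*d (B(d, H) = -8 + 4*(d*(-3)) = -8 + 4*(-3*d) = -8 - 12*d)
(B(n, 3)*R)*(-5) = ((-8 - 12*6)*(-4))*(-5) = ((-8 - 72)*(-4))*(-5) = -80*(-4)*(-5) = 320*(-5) = -1600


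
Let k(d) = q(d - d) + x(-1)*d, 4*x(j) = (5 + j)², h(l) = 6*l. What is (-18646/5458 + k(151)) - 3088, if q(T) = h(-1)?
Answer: -6804533/2729 ≈ -2493.4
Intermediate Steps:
q(T) = -6 (q(T) = 6*(-1) = -6)
x(j) = (5 + j)²/4
k(d) = -6 + 4*d (k(d) = -6 + ((5 - 1)²/4)*d = -6 + ((¼)*4²)*d = -6 + ((¼)*16)*d = -6 + 4*d)
(-18646/5458 + k(151)) - 3088 = (-18646/5458 + (-6 + 4*151)) - 3088 = (-18646*1/5458 + (-6 + 604)) - 3088 = (-9323/2729 + 598) - 3088 = 1622619/2729 - 3088 = -6804533/2729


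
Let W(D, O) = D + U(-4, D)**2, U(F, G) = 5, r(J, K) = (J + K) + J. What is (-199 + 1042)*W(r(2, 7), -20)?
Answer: 30348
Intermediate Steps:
r(J, K) = K + 2*J
W(D, O) = 25 + D (W(D, O) = D + 5**2 = D + 25 = 25 + D)
(-199 + 1042)*W(r(2, 7), -20) = (-199 + 1042)*(25 + (7 + 2*2)) = 843*(25 + (7 + 4)) = 843*(25 + 11) = 843*36 = 30348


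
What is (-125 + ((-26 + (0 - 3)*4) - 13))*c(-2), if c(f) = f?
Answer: 352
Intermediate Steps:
(-125 + ((-26 + (0 - 3)*4) - 13))*c(-2) = (-125 + ((-26 + (0 - 3)*4) - 13))*(-2) = (-125 + ((-26 - 3*4) - 13))*(-2) = (-125 + ((-26 - 12) - 13))*(-2) = (-125 + (-38 - 13))*(-2) = (-125 - 51)*(-2) = -176*(-2) = 352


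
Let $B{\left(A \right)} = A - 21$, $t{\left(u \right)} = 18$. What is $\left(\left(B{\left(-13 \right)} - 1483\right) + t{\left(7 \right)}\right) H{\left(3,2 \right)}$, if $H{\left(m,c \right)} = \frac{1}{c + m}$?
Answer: $- \frac{1499}{5} \approx -299.8$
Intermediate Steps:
$B{\left(A \right)} = -21 + A$
$\left(\left(B{\left(-13 \right)} - 1483\right) + t{\left(7 \right)}\right) H{\left(3,2 \right)} = \frac{\left(\left(-21 - 13\right) - 1483\right) + 18}{2 + 3} = \frac{\left(-34 - 1483\right) + 18}{5} = \left(-1517 + 18\right) \frac{1}{5} = \left(-1499\right) \frac{1}{5} = - \frac{1499}{5}$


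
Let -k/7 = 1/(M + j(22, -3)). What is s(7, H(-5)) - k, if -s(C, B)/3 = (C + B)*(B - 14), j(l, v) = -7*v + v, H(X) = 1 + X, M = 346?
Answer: 8425/52 ≈ 162.02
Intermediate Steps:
j(l, v) = -6*v
s(C, B) = -3*(-14 + B)*(B + C) (s(C, B) = -3*(C + B)*(B - 14) = -3*(B + C)*(-14 + B) = -3*(-14 + B)*(B + C))
k = -1/52 (k = -7/(346 - 6*(-3)) = -7/(346 + 18) = -7/364 = -7*1/364 = -1/52 ≈ -0.019231)
s(7, H(-5)) - k = (-3*(1 - 5)² + 42*(1 - 5) + 42*7 - 3*(1 - 5)*7) - 1*(-1/52) = (-3*(-4)² + 42*(-4) + 294 - 3*(-4)*7) + 1/52 = (-3*16 - 168 + 294 + 84) + 1/52 = (-48 - 168 + 294 + 84) + 1/52 = 162 + 1/52 = 8425/52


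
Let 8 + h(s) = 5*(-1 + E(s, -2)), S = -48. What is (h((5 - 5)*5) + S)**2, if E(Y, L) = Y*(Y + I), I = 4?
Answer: 3721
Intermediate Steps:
E(Y, L) = Y*(4 + Y) (E(Y, L) = Y*(Y + 4) = Y*(4 + Y))
h(s) = -13 + 5*s*(4 + s) (h(s) = -8 + 5*(-1 + s*(4 + s)) = -8 + (-5 + 5*s*(4 + s)) = -13 + 5*s*(4 + s))
(h((5 - 5)*5) + S)**2 = ((-13 + 5*((5 - 5)*5)*(4 + (5 - 5)*5)) - 48)**2 = ((-13 + 5*(0*5)*(4 + 0*5)) - 48)**2 = ((-13 + 5*0*(4 + 0)) - 48)**2 = ((-13 + 5*0*4) - 48)**2 = ((-13 + 0) - 48)**2 = (-13 - 48)**2 = (-61)**2 = 3721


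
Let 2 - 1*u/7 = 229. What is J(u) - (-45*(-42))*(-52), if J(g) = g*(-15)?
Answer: 122115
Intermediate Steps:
u = -1589 (u = 14 - 7*229 = 14 - 1603 = -1589)
J(g) = -15*g
J(u) - (-45*(-42))*(-52) = -15*(-1589) - (-45*(-42))*(-52) = 23835 - 1890*(-52) = 23835 - 1*(-98280) = 23835 + 98280 = 122115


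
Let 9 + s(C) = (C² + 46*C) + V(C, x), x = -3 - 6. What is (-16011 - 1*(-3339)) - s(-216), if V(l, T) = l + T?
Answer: -49158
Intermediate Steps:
x = -9
V(l, T) = T + l
s(C) = -18 + C² + 47*C (s(C) = -9 + ((C² + 46*C) + (-9 + C)) = -9 + (-9 + C² + 47*C) = -18 + C² + 47*C)
(-16011 - 1*(-3339)) - s(-216) = (-16011 - 1*(-3339)) - (-18 + (-216)² + 47*(-216)) = (-16011 + 3339) - (-18 + 46656 - 10152) = -12672 - 1*36486 = -12672 - 36486 = -49158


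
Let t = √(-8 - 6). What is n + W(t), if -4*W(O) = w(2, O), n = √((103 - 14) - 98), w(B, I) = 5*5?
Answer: -25/4 + 3*I ≈ -6.25 + 3.0*I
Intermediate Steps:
t = I*√14 (t = √(-14) = I*√14 ≈ 3.7417*I)
w(B, I) = 25
n = 3*I (n = √(89 - 98) = √(-9) = 3*I ≈ 3.0*I)
W(O) = -25/4 (W(O) = -¼*25 = -25/4)
n + W(t) = 3*I - 25/4 = -25/4 + 3*I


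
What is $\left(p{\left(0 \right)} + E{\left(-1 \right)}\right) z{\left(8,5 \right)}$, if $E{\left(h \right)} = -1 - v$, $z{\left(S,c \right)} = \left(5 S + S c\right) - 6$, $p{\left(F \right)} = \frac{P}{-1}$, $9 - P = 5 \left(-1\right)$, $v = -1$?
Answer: $-1036$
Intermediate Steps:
$P = 14$ ($P = 9 - 5 \left(-1\right) = 9 - -5 = 9 + 5 = 14$)
$p{\left(F \right)} = -14$ ($p{\left(F \right)} = \frac{14}{-1} = 14 \left(-1\right) = -14$)
$z{\left(S,c \right)} = -6 + 5 S + S c$
$E{\left(h \right)} = 0$ ($E{\left(h \right)} = -1 - -1 = -1 + 1 = 0$)
$\left(p{\left(0 \right)} + E{\left(-1 \right)}\right) z{\left(8,5 \right)} = \left(-14 + 0\right) \left(-6 + 5 \cdot 8 + 8 \cdot 5\right) = - 14 \left(-6 + 40 + 40\right) = \left(-14\right) 74 = -1036$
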